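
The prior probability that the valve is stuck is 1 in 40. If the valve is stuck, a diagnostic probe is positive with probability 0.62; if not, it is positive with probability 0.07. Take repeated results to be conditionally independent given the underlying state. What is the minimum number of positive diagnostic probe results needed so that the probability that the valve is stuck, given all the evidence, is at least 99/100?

Prior odds = 0.025/0.975 = 1/39.
Likelihood ratio of a positive = 0.62/0.07 = 62/7.
Target odds: 0.99 ÷ 0.01 = 99.
Require (62/7)ⁿ ≥ 99 ÷ (1/39) = 3861.
(62/7)³ = 238328/343 falls short of 3861 but (62/7)⁴ = 14776336/2401 reaches it, so n = 4.

4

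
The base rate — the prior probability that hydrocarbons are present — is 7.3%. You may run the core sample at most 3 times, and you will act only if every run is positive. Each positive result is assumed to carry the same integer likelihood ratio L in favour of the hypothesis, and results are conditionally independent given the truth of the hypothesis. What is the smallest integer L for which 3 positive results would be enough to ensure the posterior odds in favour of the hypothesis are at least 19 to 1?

7

Prior odds = 0.073/0.927 = 73/927.
Target odds = 19.
Need L³ ≥ 19 ÷ (73/927) = 17613/73.
6³ = 216 < 17613/73 ≤ 343 = 7³, so L = 7.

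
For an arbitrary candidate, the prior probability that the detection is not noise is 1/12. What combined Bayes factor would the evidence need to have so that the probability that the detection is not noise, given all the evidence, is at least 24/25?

264

Prior odds = (1/12)/(11/12) = 1/11.
Target odds = 0.96/0.04 = 24.
Required Bayes factor = 24 ÷ (1/11) = 264.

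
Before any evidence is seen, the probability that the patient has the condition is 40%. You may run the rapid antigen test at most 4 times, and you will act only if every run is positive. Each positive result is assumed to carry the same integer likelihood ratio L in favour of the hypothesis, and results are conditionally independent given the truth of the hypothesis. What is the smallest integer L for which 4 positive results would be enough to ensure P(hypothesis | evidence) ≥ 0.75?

Prior odds = 0.4/0.6 = 2/3.
Target odds = 0.75/0.25 = 3.
Need L⁴ ≥ 3 ÷ (2/3) = 4.5.
1⁴ = 1 < 4.5 ≤ 16 = 2⁴, so L = 2.

2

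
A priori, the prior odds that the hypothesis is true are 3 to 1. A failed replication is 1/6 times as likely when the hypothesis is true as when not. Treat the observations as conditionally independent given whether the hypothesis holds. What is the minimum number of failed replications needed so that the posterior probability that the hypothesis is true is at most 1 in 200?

Prior odds = 3.
Likelihood ratio per failed replication = 1/6.
Target posterior odds = 0.005/0.995 = 1/199.
Require (1/6)ⁿ ≤ 1/199 ÷ 3 = 1/597.
(1/6)³ = 1/216 is still above 1/597 but (1/6)⁴ = 1/1296 is at or below it, so n = 4.

4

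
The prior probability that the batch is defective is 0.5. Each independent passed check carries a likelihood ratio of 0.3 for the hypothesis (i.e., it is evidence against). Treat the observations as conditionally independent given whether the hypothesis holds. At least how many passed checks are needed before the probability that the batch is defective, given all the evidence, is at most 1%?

4

Prior odds = 0.5/0.5 = 1.
Likelihood ratio per passed check = 0.3.
Target posterior odds = 0.01/0.99 = 1/99.
Require 0.3ⁿ ≤ 1/99 ÷ 1 = 1/99.
0.3³ = 0.027 is still above 1/99 but 0.3⁴ = 0.0081 is at or below it, so n = 4.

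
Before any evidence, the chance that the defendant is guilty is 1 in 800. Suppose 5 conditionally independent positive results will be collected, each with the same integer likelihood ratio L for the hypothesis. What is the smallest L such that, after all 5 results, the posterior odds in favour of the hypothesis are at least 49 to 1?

9

Prior odds = 0.00125/0.99875 = 1/799.
Target odds = 49.
Need L⁵ ≥ 49 ÷ (1/799) = 39151.
8⁵ = 32768 < 39151 ≤ 59049 = 9⁵, so L = 9.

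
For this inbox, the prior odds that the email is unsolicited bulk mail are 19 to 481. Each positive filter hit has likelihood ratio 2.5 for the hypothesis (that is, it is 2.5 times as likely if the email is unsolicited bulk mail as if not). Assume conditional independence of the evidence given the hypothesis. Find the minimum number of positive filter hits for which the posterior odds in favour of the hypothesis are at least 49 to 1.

Prior odds = 19/481.
Likelihood ratio per positive filter hit = 2.5.
Target odds = 49.
Require 2.5ⁿ ≥ 49 ÷ (19/481) = 23569/19.
2.5⁷ = 610.3515625 falls short of 23569/19 but 2.5⁸ = 390625/256 reaches it, so n = 8.

8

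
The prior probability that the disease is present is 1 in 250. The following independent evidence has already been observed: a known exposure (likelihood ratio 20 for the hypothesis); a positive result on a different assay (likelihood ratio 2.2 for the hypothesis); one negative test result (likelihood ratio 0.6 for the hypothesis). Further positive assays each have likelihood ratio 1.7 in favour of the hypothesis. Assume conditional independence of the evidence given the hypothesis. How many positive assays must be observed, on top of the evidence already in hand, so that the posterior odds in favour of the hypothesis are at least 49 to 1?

12

Prior odds = 0.004/0.996 = 1/249.
Combined Bayes factor of the evidence already in hand = 20 × 2.2 × 0.6 = 26.4.
Odds after that evidence = (1/249) × 26.4 = 44/415.
Target odds = 49.
Need 1.7ⁿ ≥ 49 ÷ (44/415) = 20335/44.
1.7¹¹ ≈342.719 falls short of 20335/44 but 1.7¹² ≈582.622 reaches it, so n = 12.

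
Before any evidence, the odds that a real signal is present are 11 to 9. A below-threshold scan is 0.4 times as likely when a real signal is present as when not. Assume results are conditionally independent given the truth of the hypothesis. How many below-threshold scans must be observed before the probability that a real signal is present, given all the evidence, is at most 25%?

Prior odds = 11/9.
Likelihood ratio per below-threshold scan = 0.4.
Target posterior odds = 0.25/0.75 = 1/3.
Require 0.4ⁿ ≤ 1/3 ÷ (11/9) = 3/11.
0.4¹ = 0.4 is still above 3/11 but 0.4² = 0.16 is at or below it, so n = 2.

2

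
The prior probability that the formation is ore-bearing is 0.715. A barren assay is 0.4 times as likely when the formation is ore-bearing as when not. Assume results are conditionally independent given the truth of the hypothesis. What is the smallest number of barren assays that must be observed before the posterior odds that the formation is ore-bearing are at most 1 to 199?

7

Prior odds: 0.715 ÷ 0.285 = 143/57.
Likelihood ratio per barren assay = 0.4.
Target odds = 1/199.
Require 0.4ⁿ ≤ 1/199 ÷ (143/57) = 57/28457.
0.4⁶ = 64/15625 is still above 57/28457 but 0.4⁷ = 128/78125 is at or below it, so n = 7.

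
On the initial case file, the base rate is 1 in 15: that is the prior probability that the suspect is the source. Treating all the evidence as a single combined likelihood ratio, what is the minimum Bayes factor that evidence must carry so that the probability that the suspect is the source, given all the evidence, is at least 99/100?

1386

Prior odds = (1/15)/(14/15) = 1/14.
Target odds = 0.99/0.01 = 99.
Required Bayes factor = 99 ÷ (1/14) = 1386.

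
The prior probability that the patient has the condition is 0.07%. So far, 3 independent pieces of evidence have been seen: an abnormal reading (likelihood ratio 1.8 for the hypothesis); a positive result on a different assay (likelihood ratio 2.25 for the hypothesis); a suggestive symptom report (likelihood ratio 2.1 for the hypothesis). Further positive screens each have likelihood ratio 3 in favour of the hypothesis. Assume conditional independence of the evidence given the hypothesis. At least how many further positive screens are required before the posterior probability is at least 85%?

7

Prior odds = 0.0007/0.9993 = 7/9993.
Combined Bayes factor of the evidence already in hand = 1.8 × 2.25 × 2.1 = 8.505.
Odds after that evidence = (7/9993) × 8.505 = 3969/666200.
Target odds = 0.85/0.15 = 17/3.
Need 3ⁿ ≥ 17/3 ÷ (3969/666200) = 11325400/11907.
3⁶ = 729 falls short of 11325400/11907 but 3⁷ = 2187 reaches it, so n = 7.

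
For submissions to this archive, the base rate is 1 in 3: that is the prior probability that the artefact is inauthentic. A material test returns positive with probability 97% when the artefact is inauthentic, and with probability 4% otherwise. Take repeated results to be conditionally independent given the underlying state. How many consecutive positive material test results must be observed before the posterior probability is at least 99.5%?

2

Prior odds: (1/3) ÷ (2/3) = 0.5.
Likelihood ratio of a positive result = 0.97/0.04 = 24.25.
Target posterior odds = 0.995/0.005 = 199.
Need 0.5 × 24.25ⁿ ≥ 199, i.e. 24.25ⁿ ≥ 398.
24.25¹ = 24.25 falls short of 398 but 24.25² = 588.0625 reaches it, so n = 2.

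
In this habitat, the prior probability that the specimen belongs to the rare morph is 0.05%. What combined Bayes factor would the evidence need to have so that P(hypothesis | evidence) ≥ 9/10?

17991

Prior odds = 0.0005/0.9995 = 1/1999.
Target odds = 0.9/0.1 = 9.
Required Bayes factor = 9 ÷ (1/1999) = 17991.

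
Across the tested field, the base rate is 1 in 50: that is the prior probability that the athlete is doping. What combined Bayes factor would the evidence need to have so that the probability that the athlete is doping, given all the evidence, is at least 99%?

4851

Prior odds = 0.02/0.98 = 1/49.
Target odds = 0.99/0.01 = 99.
Required Bayes factor = 99 ÷ (1/49) = 4851.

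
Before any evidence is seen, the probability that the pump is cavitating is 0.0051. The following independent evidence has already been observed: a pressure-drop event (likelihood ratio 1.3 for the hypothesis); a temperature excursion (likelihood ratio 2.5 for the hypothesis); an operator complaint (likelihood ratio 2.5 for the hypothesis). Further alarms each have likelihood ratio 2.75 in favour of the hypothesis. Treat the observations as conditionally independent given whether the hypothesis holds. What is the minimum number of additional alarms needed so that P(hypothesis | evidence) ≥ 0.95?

Prior odds = 0.0051/0.9949 = 51/9949.
Combined Bayes factor of the evidence already in hand = 1.3 × 2.5 × 2.5 = 8.125.
Odds after that evidence = (51/9949) × 8.125 = 3315/79592.
Target odds = 0.95/0.05 = 19.
Need 2.75ⁿ ≥ 19 ÷ (3315/79592) = 1512248/3315.
2.75⁶ = 1771561/4096 falls short of 1512248/3315 but 2.75⁷ = 19487171/16384 reaches it, so n = 7.

7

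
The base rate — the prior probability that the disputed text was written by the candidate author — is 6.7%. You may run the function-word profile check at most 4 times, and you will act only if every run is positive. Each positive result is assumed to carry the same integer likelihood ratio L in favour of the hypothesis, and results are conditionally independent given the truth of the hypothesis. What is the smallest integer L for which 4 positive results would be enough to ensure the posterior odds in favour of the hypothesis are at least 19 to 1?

5

Prior odds = 0.067/0.933 = 67/933.
Target odds = 19.
Need L⁴ ≥ 19 ÷ (67/933) = 17727/67.
4⁴ = 256 < 17727/67 ≤ 625 = 5⁴, so L = 5.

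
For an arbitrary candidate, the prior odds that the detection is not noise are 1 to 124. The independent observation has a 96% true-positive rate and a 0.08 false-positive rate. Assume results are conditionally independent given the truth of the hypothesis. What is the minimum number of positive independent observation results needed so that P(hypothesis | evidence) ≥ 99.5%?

Prior odds = 1/124.
Likelihood ratio of a positive result = 0.96/0.08 = 12.
Target odds: 0.995 ÷ 0.005 = 199.
Need (1/124) × 12ⁿ ≥ 199, i.e. 12ⁿ ≥ 24676.
12⁴ = 20736 falls short of 24676 but 12⁵ = 248832 reaches it, so n = 5.

5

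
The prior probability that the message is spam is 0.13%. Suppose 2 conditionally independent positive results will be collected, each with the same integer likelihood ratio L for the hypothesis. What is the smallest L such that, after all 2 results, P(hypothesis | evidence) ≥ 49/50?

195

Prior odds = 0.0013/0.9987 = 13/9987.
Target odds = 0.98/0.02 = 49.
Need L² ≥ 49 ÷ (13/9987) = 489363/13.
194² = 37636 < 489363/13 ≤ 38025 = 195², so L = 195.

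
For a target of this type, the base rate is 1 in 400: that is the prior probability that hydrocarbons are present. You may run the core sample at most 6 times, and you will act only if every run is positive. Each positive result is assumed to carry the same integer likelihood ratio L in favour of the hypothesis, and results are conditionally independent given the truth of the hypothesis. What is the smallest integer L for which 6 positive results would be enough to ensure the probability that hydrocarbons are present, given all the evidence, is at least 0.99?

6

Prior odds = 0.0025/0.9975 = 1/399.
Target odds = 0.99/0.01 = 99.
Need L⁶ ≥ 99 ÷ (1/399) = 39501.
5⁶ = 15625 < 39501 ≤ 46656 = 6⁶, so L = 6.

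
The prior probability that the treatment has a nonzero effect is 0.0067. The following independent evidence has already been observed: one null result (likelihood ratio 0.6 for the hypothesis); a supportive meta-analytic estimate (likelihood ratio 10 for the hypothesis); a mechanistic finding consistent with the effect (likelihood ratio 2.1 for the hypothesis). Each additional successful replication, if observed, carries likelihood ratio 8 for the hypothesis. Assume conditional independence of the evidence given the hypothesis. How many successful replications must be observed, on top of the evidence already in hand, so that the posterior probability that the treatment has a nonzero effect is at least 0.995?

4

Prior odds = 0.0067/0.9933 = 67/9933.
Combined Bayes factor of the evidence already in hand = 0.6 × 10 × 2.1 = 12.6.
Odds after that evidence = (67/9933) × 12.6 = 201/2365.
Target odds = 0.995/0.005 = 199.
Need 8ⁿ ≥ 199 ÷ (201/2365) = 470635/201.
8³ = 512 falls short of 470635/201 but 8⁴ = 4096 reaches it, so n = 4.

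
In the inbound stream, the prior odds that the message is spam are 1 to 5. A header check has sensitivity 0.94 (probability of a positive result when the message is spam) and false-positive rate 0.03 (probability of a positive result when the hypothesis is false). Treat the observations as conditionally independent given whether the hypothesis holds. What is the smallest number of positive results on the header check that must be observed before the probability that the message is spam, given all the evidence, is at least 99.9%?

Prior odds = 0.2.
Likelihood ratio of a positive result = 0.94/0.03 = 94/3.
Target odds: 0.999 ÷ 0.001 = 999.
Need 0.2 × (94/3)ⁿ ≥ 999, i.e. (94/3)ⁿ ≥ 4995.
(94/3)² = 8836/9 falls short of 4995 but (94/3)³ = 830584/27 reaches it, so n = 3.

3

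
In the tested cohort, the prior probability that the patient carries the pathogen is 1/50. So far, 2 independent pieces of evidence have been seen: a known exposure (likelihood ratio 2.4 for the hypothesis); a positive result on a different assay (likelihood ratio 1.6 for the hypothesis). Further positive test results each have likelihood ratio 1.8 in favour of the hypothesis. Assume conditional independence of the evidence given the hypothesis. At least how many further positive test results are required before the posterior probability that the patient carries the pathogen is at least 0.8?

Prior odds = 0.02/0.98 = 1/49.
Combined Bayes factor of the evidence already in hand = 2.4 × 1.6 = 3.84.
Odds after that evidence = (1/49) × 3.84 = 96/1225.
Target odds = 0.8/0.2 = 4.
Need 1.8ⁿ ≥ 4 ÷ (96/1225) = 1225/24.
1.8⁶ = 531441/15625 falls short of 1225/24 but 1.8⁷ = 4782969/78125 reaches it, so n = 7.

7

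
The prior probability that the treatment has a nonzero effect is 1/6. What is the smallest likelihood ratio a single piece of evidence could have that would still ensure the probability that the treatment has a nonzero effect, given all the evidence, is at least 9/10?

45

Prior odds = (1/6)/(5/6) = 0.2.
Target odds = 0.9/0.1 = 9.
Required Bayes factor = 9 ÷ 0.2 = 45.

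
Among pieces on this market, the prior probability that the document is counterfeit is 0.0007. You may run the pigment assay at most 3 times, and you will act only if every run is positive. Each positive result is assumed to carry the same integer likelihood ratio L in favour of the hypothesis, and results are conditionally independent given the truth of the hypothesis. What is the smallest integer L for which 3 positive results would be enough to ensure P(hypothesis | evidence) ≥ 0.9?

24

Prior odds = 0.0007/0.9993 = 7/9993.
Target odds = 0.9/0.1 = 9.
Need L³ ≥ 9 ÷ (7/9993) = 89937/7.
23³ = 12167 < 89937/7 ≤ 13824 = 24³, so L = 24.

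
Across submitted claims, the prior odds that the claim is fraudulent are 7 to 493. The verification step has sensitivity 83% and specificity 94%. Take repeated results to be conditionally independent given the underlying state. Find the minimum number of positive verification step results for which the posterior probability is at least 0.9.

3

Prior odds = 7/493.
False-positive rate = 1 − 0.94 = 0.06; likelihood ratio of a positive = 0.83/0.06 = 83/6.
Target odds: 0.9 ÷ 0.1 = 9.
Need (7/493) × (83/6)ⁿ ≥ 9, i.e. (83/6)ⁿ ≥ 4437/7.
(83/6)² = 6889/36 falls short of 4437/7 but (83/6)³ = 571787/216 reaches it, so n = 3.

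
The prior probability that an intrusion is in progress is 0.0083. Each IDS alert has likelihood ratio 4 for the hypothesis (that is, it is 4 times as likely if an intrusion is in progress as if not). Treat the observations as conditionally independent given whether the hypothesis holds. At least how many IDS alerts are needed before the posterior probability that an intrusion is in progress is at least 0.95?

6

Prior odds: 0.0083 ÷ 0.9917 = 83/9917.
Likelihood ratio per IDS alert = 4.
Target odds: 0.95 ÷ 0.05 = 19.
Need (83/9917) × 4ⁿ ≥ 19, i.e. 4ⁿ ≥ 188423/83.
4⁵ = 1024 falls short of 188423/83 but 4⁶ = 4096 reaches it, so n = 6.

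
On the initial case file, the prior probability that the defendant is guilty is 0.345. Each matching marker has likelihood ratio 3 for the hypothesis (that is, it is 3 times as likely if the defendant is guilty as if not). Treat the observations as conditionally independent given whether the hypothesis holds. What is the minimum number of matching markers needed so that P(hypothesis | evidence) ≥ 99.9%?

Prior odds = 0.345/0.655 = 69/131.
Likelihood ratio per matching marker = 3.
Target odds: 0.999 ÷ 0.001 = 999.
Need (69/131) × 3ⁿ ≥ 999, i.e. 3ⁿ ≥ 43623/23.
3⁶ = 729 falls short of 43623/23 but 3⁷ = 2187 reaches it, so n = 7.

7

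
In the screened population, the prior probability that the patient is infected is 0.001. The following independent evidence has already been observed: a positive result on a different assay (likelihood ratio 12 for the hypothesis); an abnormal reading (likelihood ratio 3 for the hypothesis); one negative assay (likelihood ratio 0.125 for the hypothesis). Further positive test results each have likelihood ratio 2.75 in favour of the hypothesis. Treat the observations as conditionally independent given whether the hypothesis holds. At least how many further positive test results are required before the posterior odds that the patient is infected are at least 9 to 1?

8

Prior odds = 0.001/0.999 = 1/999.
Combined Bayes factor of the evidence already in hand = 12 × 3 × 0.125 = 4.5.
Odds after that evidence = (1/999) × 4.5 = 1/222.
Target odds = 9.
Need 2.75ⁿ ≥ 9 ÷ (1/222) = 1998.
2.75⁷ = 19487171/16384 falls short of 1998 but 2.75⁸ = 214358881/65536 reaches it, so n = 8.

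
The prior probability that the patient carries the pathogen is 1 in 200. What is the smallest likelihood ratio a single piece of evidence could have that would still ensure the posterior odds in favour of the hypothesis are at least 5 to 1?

995

Prior odds = 0.005/0.995 = 1/199.
Target odds = 5.
Required Bayes factor = 5 ÷ (1/199) = 995.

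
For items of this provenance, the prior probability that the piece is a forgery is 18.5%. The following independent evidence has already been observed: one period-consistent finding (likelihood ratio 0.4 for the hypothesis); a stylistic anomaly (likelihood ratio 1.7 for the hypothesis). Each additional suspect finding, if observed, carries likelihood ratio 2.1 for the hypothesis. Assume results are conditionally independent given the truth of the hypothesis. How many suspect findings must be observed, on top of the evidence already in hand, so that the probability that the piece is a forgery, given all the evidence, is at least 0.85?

5

Prior odds = 0.185/0.815 = 37/163.
Combined Bayes factor of the evidence already in hand = 0.4 × 1.7 = 0.68.
Odds after that evidence = (37/163) × 0.68 = 629/4075.
Target odds = 0.85/0.15 = 17/3.
Need 2.1ⁿ ≥ 17/3 ÷ (629/4075) = 4075/111.
2.1⁴ = 19.4481 falls short of 4075/111 but 2.1⁵ = 4084101/100000 reaches it, so n = 5.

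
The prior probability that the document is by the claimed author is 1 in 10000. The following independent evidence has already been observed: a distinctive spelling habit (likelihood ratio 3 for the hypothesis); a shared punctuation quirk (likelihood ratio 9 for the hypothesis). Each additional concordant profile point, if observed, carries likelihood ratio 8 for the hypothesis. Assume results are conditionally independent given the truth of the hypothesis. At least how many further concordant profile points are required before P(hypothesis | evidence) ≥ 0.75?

Prior odds = 0.0001/0.9999 = 1/9999.
Combined Bayes factor of the evidence already in hand = 3 × 9 = 27.
Odds after that evidence = (1/9999) × 27 = 3/1111.
Target odds = 0.75/0.25 = 3.
Need 8ⁿ ≥ 3 ÷ (3/1111) = 1111.
8³ = 512 falls short of 1111 but 8⁴ = 4096 reaches it, so n = 4.

4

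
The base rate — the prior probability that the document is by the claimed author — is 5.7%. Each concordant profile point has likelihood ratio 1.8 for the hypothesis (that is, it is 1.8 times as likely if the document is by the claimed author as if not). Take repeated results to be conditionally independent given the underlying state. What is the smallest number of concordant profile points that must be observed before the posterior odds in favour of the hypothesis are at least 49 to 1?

Prior odds: 0.057 ÷ 0.943 = 57/943.
Likelihood ratio per concordant profile point = 1.8.
Target odds = 49.
Require 1.8ⁿ ≥ 49 ÷ (57/943) = 46207/57.
1.8¹¹ ≈642.684 falls short of 46207/57 but 1.8¹² ≈1156.83 reaches it, so n = 12.

12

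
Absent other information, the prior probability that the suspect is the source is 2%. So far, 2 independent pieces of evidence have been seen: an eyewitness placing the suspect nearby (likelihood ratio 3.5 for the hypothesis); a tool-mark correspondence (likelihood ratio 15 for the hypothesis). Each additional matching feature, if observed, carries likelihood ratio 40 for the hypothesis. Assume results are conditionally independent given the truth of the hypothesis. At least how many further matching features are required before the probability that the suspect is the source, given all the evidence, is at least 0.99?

2

Prior odds = 0.02/0.98 = 1/49.
Combined Bayes factor of the evidence already in hand = 3.5 × 15 = 52.5.
Odds after that evidence = (1/49) × 52.5 = 15/14.
Target odds = 0.99/0.01 = 99.
Need 40ⁿ ≥ 99 ÷ (15/14) = 92.4.
40¹ = 40 falls short of 92.4 but 40² = 1600 reaches it, so n = 2.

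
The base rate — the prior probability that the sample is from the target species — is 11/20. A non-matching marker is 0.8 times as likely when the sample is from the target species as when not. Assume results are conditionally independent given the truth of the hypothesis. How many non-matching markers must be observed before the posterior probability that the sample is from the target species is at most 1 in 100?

Prior odds: 0.55 ÷ 0.45 = 11/9.
Likelihood ratio per non-matching marker = 0.8.
Target posterior odds = 0.01/0.99 = 1/99.
Require 0.8ⁿ ≤ 1/99 ÷ (11/9) = 1/121.
0.8²¹ ≈0.00922337 is still above 1/121 but 0.8²² ≈0.0073787 is at or below it, so n = 22.

22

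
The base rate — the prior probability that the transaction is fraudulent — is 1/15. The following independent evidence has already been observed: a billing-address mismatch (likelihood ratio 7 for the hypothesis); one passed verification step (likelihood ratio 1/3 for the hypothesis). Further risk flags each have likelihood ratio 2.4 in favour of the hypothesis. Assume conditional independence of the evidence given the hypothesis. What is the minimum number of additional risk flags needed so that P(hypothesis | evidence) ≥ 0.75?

Prior odds = (1/15)/(14/15) = 1/14.
Combined Bayes factor of the evidence already in hand = 7 × (1/3) = 7/3.
Odds after that evidence = (1/14) × 7/3 = 1/6.
Target odds = 0.75/0.25 = 3.
Need 2.4ⁿ ≥ 3 ÷ (1/6) = 18.
2.4³ = 13.824 falls short of 18 but 2.4⁴ = 33.1776 reaches it, so n = 4.

4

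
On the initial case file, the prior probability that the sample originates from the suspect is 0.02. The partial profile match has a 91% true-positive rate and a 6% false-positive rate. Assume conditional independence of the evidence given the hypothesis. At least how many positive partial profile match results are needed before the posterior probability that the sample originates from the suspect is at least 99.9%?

Prior odds: 0.02 ÷ 0.98 = 1/49.
Likelihood ratio of a positive result = 0.91/0.06 = 91/6.
Target odds: 0.999 ÷ 0.001 = 999.
Need (1/49) × (91/6)ⁿ ≥ 999, i.e. (91/6)ⁿ ≥ 48951.
(91/6)³ = 753571/216 falls short of 48951 but (91/6)⁴ = 68574961/1296 reaches it, so n = 4.

4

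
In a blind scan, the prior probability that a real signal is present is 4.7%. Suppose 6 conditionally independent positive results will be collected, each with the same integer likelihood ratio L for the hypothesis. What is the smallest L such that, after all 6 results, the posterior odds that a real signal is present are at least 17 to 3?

Prior odds = 0.047/0.953 = 47/953.
Target odds = 17/3.
Need L⁶ ≥ 17/3 ÷ (47/953) = 16201/141.
2⁶ = 64 < 16201/141 ≤ 729 = 3⁶, so L = 3.

3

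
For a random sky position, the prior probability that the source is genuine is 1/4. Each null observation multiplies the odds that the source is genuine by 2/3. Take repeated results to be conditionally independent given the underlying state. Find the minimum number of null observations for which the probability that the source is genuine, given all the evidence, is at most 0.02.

7

Prior odds = 0.25/0.75 = 1/3.
Likelihood ratio per null observation = 2/3.
Target posterior odds = 0.02/0.98 = 1/49.
Require (2/3)ⁿ ≤ 1/49 ÷ (1/3) = 3/49.
(2/3)⁶ = 64/729 is still above 3/49 but (2/3)⁷ = 128/2187 is at or below it, so n = 7.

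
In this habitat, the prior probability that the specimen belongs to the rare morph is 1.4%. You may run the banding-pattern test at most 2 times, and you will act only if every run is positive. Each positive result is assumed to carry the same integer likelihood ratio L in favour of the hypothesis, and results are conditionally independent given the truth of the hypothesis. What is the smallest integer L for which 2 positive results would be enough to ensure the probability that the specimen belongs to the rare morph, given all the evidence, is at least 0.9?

26

Prior odds = 0.014/0.986 = 7/493.
Target odds = 0.9/0.1 = 9.
Need L² ≥ 9 ÷ (7/493) = 4437/7.
25² = 625 < 4437/7 ≤ 676 = 26², so L = 26.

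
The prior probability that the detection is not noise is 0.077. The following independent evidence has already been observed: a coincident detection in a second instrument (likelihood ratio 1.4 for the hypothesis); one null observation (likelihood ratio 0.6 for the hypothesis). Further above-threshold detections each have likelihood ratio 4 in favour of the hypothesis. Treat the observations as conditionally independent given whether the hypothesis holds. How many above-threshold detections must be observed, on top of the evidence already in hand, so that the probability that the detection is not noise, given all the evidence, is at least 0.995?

6

Prior odds = 0.077/0.923 = 77/923.
Combined Bayes factor of the evidence already in hand = 1.4 × 0.6 = 0.84.
Odds after that evidence = (77/923) × 0.84 = 1617/23075.
Target odds = 0.995/0.005 = 199.
Need 4ⁿ ≥ 199 ÷ (1617/23075) = 4591925/1617.
4⁵ = 1024 falls short of 4591925/1617 but 4⁶ = 4096 reaches it, so n = 6.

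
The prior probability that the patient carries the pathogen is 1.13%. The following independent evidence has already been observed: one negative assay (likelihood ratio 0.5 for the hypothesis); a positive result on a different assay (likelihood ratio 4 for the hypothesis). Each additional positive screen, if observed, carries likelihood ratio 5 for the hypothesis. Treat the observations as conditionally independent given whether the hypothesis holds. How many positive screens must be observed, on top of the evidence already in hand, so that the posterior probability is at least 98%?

Prior odds = 0.0113/0.9887 = 113/9887.
Combined Bayes factor of the evidence already in hand = 0.5 × 4 = 2.
Odds after that evidence = (113/9887) × 2 = 226/9887.
Target odds = 0.98/0.02 = 49.
Need 5ⁿ ≥ 49 ÷ (226/9887) = 484463/226.
5⁴ = 625 falls short of 484463/226 but 5⁵ = 3125 reaches it, so n = 5.

5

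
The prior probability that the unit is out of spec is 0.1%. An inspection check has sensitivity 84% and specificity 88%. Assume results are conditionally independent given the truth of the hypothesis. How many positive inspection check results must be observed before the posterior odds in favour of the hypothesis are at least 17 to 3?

5

Prior odds = 0.001/0.999 = 1/999.
False-positive rate = 1 − 0.88 = 0.12; likelihood ratio of a positive = 0.84/0.12 = 7.
Target odds = 17/3.
Require 7ⁿ ≥ 17/3 ÷ (1/999) = 5661.
7⁴ = 2401 falls short of 5661 but 7⁵ = 16807 reaches it, so n = 5.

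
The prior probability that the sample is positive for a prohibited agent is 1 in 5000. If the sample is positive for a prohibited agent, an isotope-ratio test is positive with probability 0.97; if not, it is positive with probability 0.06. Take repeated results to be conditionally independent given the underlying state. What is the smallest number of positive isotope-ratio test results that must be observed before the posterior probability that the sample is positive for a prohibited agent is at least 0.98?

Prior odds = 0.0002/0.9998 = 1/4999.
Likelihood ratio of a positive = 0.97/0.06 = 97/6.
Target odds: 0.98 ÷ 0.02 = 49.
Need (1/4999) × (97/6)ⁿ ≥ 49, i.e. (97/6)ⁿ ≥ 244951.
(97/6)⁴ = 88529281/1296 falls short of 244951 but (97/6)⁵ ≈1.10434e+06 reaches it, so n = 5.

5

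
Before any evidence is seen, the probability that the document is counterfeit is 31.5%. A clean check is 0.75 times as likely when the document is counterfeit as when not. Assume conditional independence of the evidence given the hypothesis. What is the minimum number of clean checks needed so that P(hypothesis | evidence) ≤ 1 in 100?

Prior odds = 0.315/0.685 = 63/137.
Likelihood ratio per clean check = 0.75.
Target odds: 0.01 ÷ 0.99 = 1/99.
Require 0.75ⁿ ≤ 1/99 ÷ (63/137) = 137/6237.
0.75¹³ = 1594323/67108864 is still above 137/6237 but 0.75¹⁴ = 4782969/268435456 is at or below it, so n = 14.

14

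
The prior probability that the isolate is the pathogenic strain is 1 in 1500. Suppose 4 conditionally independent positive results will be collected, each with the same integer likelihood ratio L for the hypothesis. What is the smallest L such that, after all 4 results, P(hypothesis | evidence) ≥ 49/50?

Prior odds = (1/1500)/(1499/1500) = 1/1499.
Target odds = 0.98/0.02 = 49.
Need L⁴ ≥ 49 ÷ (1/1499) = 73451.
16⁴ = 65536 < 73451 ≤ 83521 = 17⁴, so L = 17.

17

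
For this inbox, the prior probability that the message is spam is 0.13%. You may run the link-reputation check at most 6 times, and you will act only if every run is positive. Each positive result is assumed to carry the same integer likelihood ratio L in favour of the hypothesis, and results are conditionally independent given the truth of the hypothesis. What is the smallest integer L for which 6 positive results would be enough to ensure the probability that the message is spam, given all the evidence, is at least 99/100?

7

Prior odds = 0.0013/0.9987 = 13/9987.
Target odds = 0.99/0.01 = 99.
Need L⁶ ≥ 99 ÷ (13/9987) = 988713/13.
6⁶ = 46656 < 988713/13 ≤ 117649 = 7⁶, so L = 7.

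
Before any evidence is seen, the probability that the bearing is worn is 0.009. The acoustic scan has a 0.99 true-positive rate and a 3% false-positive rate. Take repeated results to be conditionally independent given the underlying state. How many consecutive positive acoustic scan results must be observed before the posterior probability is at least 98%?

Prior odds = 0.009/0.991 = 9/991.
Likelihood ratio of a positive result = 0.99/0.03 = 33.
Target posterior odds = 0.98/0.02 = 49.
Require 33ⁿ ≥ 49 ÷ (9/991) = 48559/9.
33² = 1089 falls short of 48559/9 but 33³ = 35937 reaches it, so n = 3.

3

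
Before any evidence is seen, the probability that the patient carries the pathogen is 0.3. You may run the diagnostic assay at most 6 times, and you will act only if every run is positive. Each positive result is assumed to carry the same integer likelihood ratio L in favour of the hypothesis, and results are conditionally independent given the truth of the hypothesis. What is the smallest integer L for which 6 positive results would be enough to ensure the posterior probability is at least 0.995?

3

Prior odds = 0.3/0.7 = 3/7.
Target odds = 0.995/0.005 = 199.
Need L⁶ ≥ 199 ÷ (3/7) = 1393/3.
2⁶ = 64 < 1393/3 ≤ 729 = 3⁶, so L = 3.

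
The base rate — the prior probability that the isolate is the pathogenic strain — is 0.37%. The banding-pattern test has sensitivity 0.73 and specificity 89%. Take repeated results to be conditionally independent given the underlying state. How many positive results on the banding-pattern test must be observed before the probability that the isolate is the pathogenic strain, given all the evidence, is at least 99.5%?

6

Prior odds = 0.0037/0.9963 = 37/9963.
False-positive rate = 1 − 0.89 = 0.11; likelihood ratio of a positive = 0.73/0.11 = 73/11.
Target posterior odds = 0.995/0.005 = 199.
Need (37/9963) × (73/11)ⁿ ≥ 199, i.e. (73/11)ⁿ ≥ 1982637/37.
(73/11)⁵ ≈12872.1 falls short of 1982637/37 but (73/11)⁶ ≈85424.2 reaches it, so n = 6.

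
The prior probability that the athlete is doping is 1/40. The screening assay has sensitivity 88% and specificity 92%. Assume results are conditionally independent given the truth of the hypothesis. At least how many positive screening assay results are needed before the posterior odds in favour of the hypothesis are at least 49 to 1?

4

Prior odds = 0.025/0.975 = 1/39.
False-positive rate = 1 − 0.92 = 0.08; likelihood ratio of a positive = 0.88/0.08 = 11.
Target odds = 49.
Require 11ⁿ ≥ 49 ÷ (1/39) = 1911.
11³ = 1331 falls short of 1911 but 11⁴ = 14641 reaches it, so n = 4.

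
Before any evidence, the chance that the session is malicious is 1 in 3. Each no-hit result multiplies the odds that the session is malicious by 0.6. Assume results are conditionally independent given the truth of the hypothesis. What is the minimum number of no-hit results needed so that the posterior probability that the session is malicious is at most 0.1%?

13

Prior odds: (1/3) ÷ (2/3) = 0.5.
Likelihood ratio per no-hit result = 0.6.
Target odds: 0.001 ÷ 0.999 = 1/999.
Require 0.6ⁿ ≤ 1/999 ÷ 0.5 = 2/999.
0.6¹² = 531441/244140625 is still above 2/999 but 0.6¹³ ≈0.00130607 is at or below it, so n = 13.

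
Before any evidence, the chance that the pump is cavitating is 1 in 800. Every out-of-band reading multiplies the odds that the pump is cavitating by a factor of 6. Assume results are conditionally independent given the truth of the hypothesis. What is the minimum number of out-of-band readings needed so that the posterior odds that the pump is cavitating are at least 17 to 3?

5

Prior odds: 0.00125 ÷ 0.99875 = 1/799.
Likelihood ratio per out-of-band reading = 6.
Target odds = 17/3.
Need (1/799) × 6ⁿ ≥ 17/3, i.e. 6ⁿ ≥ 13583/3.
6⁴ = 1296 falls short of 13583/3 but 6⁵ = 7776 reaches it, so n = 5.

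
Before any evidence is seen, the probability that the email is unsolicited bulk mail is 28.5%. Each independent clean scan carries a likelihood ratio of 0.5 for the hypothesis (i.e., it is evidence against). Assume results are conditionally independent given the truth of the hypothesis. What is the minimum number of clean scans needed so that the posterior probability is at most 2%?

5

Prior odds: 0.285 ÷ 0.715 = 57/143.
Likelihood ratio per clean scan = 0.5.
Target odds: 0.02 ÷ 0.98 = 1/49.
Need (57/143) × 0.5ⁿ ≤ 1/49, i.e. 0.5ⁿ ≤ 143/2793.
0.5⁴ = 0.0625 is still above 143/2793 but 0.5⁵ = 0.03125 is at or below it, so n = 5.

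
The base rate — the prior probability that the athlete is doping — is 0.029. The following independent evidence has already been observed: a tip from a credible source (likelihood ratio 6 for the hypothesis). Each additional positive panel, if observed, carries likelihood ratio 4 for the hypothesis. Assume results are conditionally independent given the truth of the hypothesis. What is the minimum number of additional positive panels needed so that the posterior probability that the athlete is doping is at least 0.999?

7

Prior odds = 0.029/0.971 = 29/971.
Bayes factor of the evidence already in hand = 6.
Odds after that evidence = (29/971) × 6 = 174/971.
Target odds = 0.999/0.001 = 999.
Need 4ⁿ ≥ 999 ÷ (174/971) = 323343/58.
4⁶ = 4096 falls short of 323343/58 but 4⁷ = 16384 reaches it, so n = 7.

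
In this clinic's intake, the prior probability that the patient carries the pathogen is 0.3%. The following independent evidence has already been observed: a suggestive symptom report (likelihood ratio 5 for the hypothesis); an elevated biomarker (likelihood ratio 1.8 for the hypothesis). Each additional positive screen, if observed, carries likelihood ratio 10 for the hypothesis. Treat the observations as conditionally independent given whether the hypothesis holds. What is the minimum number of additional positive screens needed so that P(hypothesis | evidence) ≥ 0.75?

3

Prior odds = 0.003/0.997 = 3/997.
Combined Bayes factor of the evidence already in hand = 5 × 1.8 = 9.
Odds after that evidence = (3/997) × 9 = 27/997.
Target odds = 0.75/0.25 = 3.
Need 10ⁿ ≥ 3 ÷ (27/997) = 997/9.
10² = 100 falls short of 997/9 but 10³ = 1000 reaches it, so n = 3.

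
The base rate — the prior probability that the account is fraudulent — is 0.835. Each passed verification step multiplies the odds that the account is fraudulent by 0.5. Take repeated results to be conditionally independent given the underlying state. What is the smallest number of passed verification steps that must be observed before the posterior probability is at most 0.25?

Prior odds: 0.835 ÷ 0.165 = 167/33.
Likelihood ratio per passed verification step = 0.5.
Target odds: 0.25 ÷ 0.75 = 1/3.
Need (167/33) × 0.5ⁿ ≤ 1/3, i.e. 0.5ⁿ ≤ 11/167.
0.5³ = 0.125 is still above 11/167 but 0.5⁴ = 0.0625 is at or below it, so n = 4.

4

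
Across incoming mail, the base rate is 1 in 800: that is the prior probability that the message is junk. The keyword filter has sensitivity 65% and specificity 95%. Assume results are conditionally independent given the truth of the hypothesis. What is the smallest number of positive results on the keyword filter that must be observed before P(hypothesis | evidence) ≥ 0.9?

Prior odds = 0.00125/0.99875 = 1/799.
False-positive rate = 1 − 0.95 = 0.05; likelihood ratio of a positive = 0.65/0.05 = 13.
Target posterior odds = 0.9/0.1 = 9.
Require 13ⁿ ≥ 9 ÷ (1/799) = 7191.
13³ = 2197 falls short of 7191 but 13⁴ = 28561 reaches it, so n = 4.

4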